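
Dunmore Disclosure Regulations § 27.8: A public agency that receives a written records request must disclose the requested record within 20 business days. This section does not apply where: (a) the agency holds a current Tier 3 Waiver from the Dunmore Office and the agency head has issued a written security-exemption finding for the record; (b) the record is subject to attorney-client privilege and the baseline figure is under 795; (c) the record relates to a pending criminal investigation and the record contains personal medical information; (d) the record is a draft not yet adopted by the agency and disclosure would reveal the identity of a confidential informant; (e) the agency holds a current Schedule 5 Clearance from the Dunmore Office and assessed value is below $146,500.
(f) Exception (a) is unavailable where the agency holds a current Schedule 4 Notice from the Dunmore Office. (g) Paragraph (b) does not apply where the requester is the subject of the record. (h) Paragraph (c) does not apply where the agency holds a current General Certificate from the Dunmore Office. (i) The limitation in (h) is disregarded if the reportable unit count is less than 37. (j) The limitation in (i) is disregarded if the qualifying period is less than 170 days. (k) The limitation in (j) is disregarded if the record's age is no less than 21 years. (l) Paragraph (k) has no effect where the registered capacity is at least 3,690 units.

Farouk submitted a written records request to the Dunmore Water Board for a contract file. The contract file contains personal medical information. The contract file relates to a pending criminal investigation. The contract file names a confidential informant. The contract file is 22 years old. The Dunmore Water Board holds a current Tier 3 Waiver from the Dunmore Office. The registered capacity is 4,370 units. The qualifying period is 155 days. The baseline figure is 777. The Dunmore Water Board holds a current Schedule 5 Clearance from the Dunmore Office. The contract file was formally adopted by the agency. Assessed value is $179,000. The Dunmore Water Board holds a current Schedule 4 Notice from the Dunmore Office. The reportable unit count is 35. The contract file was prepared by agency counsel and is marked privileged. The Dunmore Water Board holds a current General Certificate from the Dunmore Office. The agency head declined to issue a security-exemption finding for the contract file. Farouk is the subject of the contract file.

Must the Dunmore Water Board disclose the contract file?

Yes — the Dunmore Water Board must disclose the contract file.

Exception (a) fails — the agency head declined to issue a security-exemption finding.
Exception (b)'s conditions are all satisfied: the contract file is privileged; the baseline figure is 777, under the 795 limit. However, paragraph (g) must be considered: (g) is triggered — Farouk is the subject of the contract file. So (b) is unavailable.
Exception (c) is satisfied on its face — the contract file relates to a pending investigation; the contract file contains personal medical information. But applying paragraphs (h)–(l): (h) operates against (c): a current General Certificate is held. (i) is triggered (the reportable unit count is 35, less than the 37 limit), but is displaced by (j): (j) operates against (i): the qualifying period is 155 days, less than the 170 days limit. (k) is triggered (the record's age is 22 years, meeting the 21 years threshold), but is set aside by (l): (l) operates against (k): the registered capacity is 4,370 units, meeting the 3,690 units threshold. Exception (c) does not apply.
Exception (d) requires that the record is a draft not yet adopted by the agency; but the contract file has been formally adopted, so (d) is unavailable.
Exception (e) requires that assessed value is below $146,500; but assessed value is $179,000, not below $146,500, so (e) is unavailable.
No exception displaces § 27.8.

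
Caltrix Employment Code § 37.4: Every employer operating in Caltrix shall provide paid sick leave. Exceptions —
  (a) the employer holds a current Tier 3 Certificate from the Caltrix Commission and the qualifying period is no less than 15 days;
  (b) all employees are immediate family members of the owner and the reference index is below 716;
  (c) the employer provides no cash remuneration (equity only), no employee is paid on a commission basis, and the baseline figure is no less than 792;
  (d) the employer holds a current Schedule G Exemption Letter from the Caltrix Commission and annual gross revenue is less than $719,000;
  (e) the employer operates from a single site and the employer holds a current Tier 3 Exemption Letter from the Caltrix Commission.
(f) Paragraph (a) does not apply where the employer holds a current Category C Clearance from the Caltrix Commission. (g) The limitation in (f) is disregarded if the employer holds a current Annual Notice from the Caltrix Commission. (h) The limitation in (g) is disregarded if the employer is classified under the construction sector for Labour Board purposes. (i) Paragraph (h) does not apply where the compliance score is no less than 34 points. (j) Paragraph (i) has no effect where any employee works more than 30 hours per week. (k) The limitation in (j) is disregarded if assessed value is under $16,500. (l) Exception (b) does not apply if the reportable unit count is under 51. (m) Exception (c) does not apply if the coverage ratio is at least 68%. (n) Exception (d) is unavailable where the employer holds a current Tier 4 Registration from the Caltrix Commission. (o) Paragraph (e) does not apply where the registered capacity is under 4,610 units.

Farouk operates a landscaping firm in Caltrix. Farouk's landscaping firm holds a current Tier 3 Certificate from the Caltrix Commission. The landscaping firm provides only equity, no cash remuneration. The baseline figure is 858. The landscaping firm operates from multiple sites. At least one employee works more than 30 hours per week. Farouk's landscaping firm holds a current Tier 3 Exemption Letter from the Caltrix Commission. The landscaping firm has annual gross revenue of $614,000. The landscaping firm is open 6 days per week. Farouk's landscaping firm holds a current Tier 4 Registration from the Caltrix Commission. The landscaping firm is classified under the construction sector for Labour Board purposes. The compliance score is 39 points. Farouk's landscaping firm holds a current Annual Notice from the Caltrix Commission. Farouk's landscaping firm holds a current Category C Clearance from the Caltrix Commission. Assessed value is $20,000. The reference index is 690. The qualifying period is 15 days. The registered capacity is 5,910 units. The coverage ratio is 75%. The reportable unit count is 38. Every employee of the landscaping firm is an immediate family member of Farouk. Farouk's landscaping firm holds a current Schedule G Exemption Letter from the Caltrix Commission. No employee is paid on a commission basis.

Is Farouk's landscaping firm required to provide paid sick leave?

Yes — Farouk's landscaping firm must provide paid sick leave.

Exception (a)'s conditions are all satisfied: a current Tier 3 Certificate is held; the qualifying period is 15 days, meeting the 15 days threshold. But: (f) is triggered — a current Category C Clearance is held. (g) would limit (f) — a current Annual Notice is held — but (h) sets (g) aside: (h) operates against (g): the landscaping firm is classified under the construction sector. (i) would limit (h) — the compliance score is 39 points, meeting the 34 points threshold — but (j) sets (i) aside: (j) operates against (i): at least one employee exceeds 30 hours/week. (k) does not operate here (assessed value is $20,000, not under $16,500), so (j) stands. Exception (a) does not apply.
Exception (b)'s conditions are all satisfied: every employee is an immediate family member; the reference index is 690, below the 716 limit. But applying paragraph (l): (l) operates against (b): the reportable unit count is 38, under the 51 limit. Exception (b) does not apply.
Exception (c) is satisfied on its face — remuneration is equity-only; no employee is paid on commission; the baseline figure is 858, meeting the 792 threshold. However, paragraph (m) must be considered: (m) is engaged — the coverage ratio is 75%, meeting the 68% threshold. Exception (c) does not apply.
All of (d)'s requirements are met (a current Schedule G Exemption Letter is held; annual gross revenue is $614,000, less than the $719,000 limit). However, paragraph (n) must be considered: (n) is engaged — a current Tier 4 Registration is held. Exception (d) does not apply.
Exception (e) does not apply: the employer operates from multiple sites.
Every exception is unavailable, so the rule governs.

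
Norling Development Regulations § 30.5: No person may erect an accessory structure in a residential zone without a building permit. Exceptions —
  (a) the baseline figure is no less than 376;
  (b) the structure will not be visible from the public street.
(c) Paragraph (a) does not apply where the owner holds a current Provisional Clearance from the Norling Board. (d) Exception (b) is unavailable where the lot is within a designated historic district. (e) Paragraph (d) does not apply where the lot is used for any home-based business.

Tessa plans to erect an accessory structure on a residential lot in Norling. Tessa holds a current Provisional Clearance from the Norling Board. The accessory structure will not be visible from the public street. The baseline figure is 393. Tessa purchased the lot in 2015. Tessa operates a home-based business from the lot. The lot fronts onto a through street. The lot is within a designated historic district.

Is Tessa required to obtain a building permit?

Exception (a)'s conditions are all satisfied: the baseline figure is 393, meeting the 376 threshold. But applying paragraph (c): (c) operates against (a): a current Provisional Clearance is held. So (a) is unavailable.
Exception (b)'s conditions are all satisfied: the structure will not be visible from the street. As to paragraphs (d)–(e): (d) would limit (b) — the lot is in a historic district — but (e) sets (d) aside: (e) operates against (d): a home-based business operates on the lot. (b) remains available.

No — exception (b) applies; Tessa does not need a building permit.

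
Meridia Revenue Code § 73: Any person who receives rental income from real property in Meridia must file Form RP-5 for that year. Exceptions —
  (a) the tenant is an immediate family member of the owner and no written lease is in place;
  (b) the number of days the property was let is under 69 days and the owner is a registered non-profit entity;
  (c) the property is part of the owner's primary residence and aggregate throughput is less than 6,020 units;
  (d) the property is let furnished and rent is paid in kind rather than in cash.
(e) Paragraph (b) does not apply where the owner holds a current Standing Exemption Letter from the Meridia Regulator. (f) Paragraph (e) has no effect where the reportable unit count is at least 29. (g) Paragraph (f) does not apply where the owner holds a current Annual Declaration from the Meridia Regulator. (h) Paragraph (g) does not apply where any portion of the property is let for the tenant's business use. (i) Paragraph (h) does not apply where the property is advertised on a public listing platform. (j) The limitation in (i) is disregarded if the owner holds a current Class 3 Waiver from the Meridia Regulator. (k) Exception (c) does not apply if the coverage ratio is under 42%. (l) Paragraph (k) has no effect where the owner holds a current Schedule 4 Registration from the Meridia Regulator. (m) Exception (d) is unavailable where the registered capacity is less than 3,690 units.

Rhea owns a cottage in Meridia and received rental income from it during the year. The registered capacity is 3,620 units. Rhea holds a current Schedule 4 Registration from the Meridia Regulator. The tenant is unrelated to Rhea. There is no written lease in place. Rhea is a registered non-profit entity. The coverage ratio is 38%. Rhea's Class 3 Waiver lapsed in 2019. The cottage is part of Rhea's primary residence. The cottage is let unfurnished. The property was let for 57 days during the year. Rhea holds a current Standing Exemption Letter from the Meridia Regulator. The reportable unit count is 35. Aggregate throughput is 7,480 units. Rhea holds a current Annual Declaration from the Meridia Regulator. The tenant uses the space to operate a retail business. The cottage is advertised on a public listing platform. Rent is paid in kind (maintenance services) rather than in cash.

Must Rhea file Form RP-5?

Exception (a) requires that the tenant is an immediate family member of the owner; but the tenant is unrelated to the owner, so (a) is unavailable.
Exception (b): the number of days the property was let is 57 days, under the 69 days limit; Rhea is a registered non-profit — every condition holds. Turning to paragraphs (e)–(j): (e) is engaged — a current Standing Exemption Letter is held. (f) would limit (e) — the reportable unit count is 35, meeting the 29 threshold — but (g) sets (f) aside: (g) operates against (f): a current Annual Declaration is held. (h) applies (the space is let for business use), but yields to (i): (i) operates against (h): the property is publicly advertised. (j) is not engaged (there is no Class 3 Waiver in force), so (i) stands. Exception (b) does not apply.
Exception (c) does not apply: aggregate throughput is 7,480 units, not less than 6,020 units.
Exception (d) fails — the property is let unfurnished.
No exception displaces § 73.

Yes — Rhea must file Form RP-5.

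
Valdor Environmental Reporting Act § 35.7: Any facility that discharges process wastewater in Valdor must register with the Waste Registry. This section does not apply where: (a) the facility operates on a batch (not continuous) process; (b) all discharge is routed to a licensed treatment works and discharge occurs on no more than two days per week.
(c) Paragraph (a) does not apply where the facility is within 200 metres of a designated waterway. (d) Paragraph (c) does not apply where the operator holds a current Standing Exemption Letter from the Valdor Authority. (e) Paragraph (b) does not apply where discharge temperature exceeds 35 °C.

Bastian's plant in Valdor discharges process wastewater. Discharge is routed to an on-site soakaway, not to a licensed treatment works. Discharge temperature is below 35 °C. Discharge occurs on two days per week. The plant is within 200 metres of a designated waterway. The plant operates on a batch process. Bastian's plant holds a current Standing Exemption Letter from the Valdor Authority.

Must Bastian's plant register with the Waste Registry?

Exception (a): the facility operates on a batch process — every condition holds. Considering the limiting provisions: (c) would limit (a) — the plant is within 200 m of a designated waterway — but (d) sets (c) aside: (d) applies — a current Standing Exemption Letter is held. (a) remains available.
Exception (b) requires that all discharge is routed to a licensed treatment works; but discharge is not routed to a licensed treatment works, so (b) is unavailable.

No — exception (a) applies; Bastian's plant is not required to register with the Waste Registry.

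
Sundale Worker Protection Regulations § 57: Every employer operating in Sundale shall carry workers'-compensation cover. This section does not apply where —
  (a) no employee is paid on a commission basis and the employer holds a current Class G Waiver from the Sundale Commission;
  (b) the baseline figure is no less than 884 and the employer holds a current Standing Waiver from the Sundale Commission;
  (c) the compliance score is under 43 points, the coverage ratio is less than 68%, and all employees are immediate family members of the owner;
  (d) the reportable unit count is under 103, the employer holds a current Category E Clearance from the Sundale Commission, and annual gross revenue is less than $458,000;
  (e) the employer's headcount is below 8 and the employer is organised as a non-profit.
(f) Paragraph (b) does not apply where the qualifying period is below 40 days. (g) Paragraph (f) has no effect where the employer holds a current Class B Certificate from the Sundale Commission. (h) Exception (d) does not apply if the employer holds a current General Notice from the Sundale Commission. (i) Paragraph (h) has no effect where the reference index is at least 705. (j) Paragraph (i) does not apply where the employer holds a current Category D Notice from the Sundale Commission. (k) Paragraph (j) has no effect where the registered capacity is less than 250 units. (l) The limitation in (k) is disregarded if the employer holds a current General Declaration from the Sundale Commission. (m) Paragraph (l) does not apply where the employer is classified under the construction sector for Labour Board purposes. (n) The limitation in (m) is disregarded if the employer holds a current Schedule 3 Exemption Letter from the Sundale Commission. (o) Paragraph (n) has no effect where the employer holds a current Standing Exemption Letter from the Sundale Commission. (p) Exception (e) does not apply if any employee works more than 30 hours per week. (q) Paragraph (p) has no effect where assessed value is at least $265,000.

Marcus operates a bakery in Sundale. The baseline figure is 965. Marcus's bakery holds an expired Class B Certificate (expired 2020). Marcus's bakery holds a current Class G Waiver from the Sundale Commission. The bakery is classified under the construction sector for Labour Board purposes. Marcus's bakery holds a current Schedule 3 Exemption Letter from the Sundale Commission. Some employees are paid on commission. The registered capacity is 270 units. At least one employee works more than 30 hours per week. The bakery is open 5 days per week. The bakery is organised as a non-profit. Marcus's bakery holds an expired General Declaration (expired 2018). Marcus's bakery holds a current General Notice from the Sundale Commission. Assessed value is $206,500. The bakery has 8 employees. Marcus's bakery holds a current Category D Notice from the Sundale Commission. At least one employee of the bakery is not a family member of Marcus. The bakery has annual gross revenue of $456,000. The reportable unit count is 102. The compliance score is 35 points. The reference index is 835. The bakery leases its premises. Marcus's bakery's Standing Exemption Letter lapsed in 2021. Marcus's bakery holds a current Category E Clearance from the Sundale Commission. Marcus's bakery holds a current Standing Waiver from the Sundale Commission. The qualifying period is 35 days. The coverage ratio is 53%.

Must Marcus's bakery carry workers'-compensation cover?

Exception (a) fails — some employees are paid on commission.
Exception (b) is satisfied on its face — the baseline figure is 965, meeting the 884 threshold; a current Standing Waiver is held. But applying paragraphs (f)–(g): (f) applies — the qualifying period is 35 days, below the 40 days limit. (g) is inapplicable (there is no Class B Certificate in force), so (f) stands. Exception (b) does not apply.
Exception (c) does not apply: at least one employee is not a family member.
All of (d)'s requirements are met (the reportable unit count is 102, under the 103 limit; a current Category E Clearance is held; annual gross revenue is $456,000, less than the $458,000 limit). But: (h) operates — a current General Notice is held. (i) would limit (h) — the reference index is 835, meeting the 705 threshold — but (j) sets (i) aside: (j) is engaged — a current Category D Notice is held. (k), which would lift (j), is not engaged — the registered capacity is 270 units, not less than 250 units. Exception (d) does not apply.
Exception (e) does not apply: the employer's headcount is 8, not below 8.
No exception applies. The general rule governs.

Yes — Marcus's bakery must carry workers'-compensation cover.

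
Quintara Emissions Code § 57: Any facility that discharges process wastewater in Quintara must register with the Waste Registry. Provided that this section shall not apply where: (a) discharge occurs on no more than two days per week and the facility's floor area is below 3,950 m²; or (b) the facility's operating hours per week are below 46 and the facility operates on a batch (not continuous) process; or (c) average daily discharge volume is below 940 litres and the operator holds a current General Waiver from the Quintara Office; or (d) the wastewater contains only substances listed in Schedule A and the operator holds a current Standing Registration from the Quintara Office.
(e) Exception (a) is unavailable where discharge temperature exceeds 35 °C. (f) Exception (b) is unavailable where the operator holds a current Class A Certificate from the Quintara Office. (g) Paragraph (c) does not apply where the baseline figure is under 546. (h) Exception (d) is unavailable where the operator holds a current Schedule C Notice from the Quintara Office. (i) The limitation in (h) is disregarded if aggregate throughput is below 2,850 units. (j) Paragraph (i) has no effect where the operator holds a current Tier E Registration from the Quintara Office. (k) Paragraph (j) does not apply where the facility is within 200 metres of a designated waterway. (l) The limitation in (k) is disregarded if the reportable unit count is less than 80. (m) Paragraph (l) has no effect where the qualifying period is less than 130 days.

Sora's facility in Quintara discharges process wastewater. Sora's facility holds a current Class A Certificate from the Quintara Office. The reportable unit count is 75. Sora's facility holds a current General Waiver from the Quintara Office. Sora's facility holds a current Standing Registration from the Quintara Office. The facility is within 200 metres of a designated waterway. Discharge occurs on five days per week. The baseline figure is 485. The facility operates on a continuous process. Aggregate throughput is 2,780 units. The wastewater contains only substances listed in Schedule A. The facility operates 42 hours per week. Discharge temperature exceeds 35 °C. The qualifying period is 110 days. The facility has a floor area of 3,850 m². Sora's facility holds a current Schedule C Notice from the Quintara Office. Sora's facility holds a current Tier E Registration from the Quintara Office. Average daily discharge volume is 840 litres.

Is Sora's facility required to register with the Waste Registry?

Exception (a) fails — discharge occurs on five days per week.
Exception (b) requires that the facility operates on a batch (not continuous) process; but the facility operates on a continuous process, so (b) is unavailable.
Exception (c) is satisfied on its face — average daily discharge volume is 840 litres, below the 940 litres limit; a current General Waiver is held. But applying paragraph (g): (g) is triggered — the baseline figure is 485, under the 546 limit. So (c) is unavailable.
Exception (d): the wastewater is Schedule-A-only; a current Standing Registration is held — every condition holds. Applying paragraphs (h)–(m): (h) is triggered (a current Schedule C Notice is held), but is itself disapplied by (i): (i) operates against (h): aggregate throughput is 2,780 units, below the 2,850 units limit. (j) would limit (i) — a current Tier E Registration is held — but (k) sets (j) aside: (k) applies — the facility is within 200 m of a designated waterway. (l) is engaged (the reportable unit count is 75, less than the 80 limit), but yields to (m): (m) operates against (l): the qualifying period is 110 days, less than the 130 days limit. Exception (d) stands.

No — exception (d) applies; Sora's facility is not required to register with the Waste Registry.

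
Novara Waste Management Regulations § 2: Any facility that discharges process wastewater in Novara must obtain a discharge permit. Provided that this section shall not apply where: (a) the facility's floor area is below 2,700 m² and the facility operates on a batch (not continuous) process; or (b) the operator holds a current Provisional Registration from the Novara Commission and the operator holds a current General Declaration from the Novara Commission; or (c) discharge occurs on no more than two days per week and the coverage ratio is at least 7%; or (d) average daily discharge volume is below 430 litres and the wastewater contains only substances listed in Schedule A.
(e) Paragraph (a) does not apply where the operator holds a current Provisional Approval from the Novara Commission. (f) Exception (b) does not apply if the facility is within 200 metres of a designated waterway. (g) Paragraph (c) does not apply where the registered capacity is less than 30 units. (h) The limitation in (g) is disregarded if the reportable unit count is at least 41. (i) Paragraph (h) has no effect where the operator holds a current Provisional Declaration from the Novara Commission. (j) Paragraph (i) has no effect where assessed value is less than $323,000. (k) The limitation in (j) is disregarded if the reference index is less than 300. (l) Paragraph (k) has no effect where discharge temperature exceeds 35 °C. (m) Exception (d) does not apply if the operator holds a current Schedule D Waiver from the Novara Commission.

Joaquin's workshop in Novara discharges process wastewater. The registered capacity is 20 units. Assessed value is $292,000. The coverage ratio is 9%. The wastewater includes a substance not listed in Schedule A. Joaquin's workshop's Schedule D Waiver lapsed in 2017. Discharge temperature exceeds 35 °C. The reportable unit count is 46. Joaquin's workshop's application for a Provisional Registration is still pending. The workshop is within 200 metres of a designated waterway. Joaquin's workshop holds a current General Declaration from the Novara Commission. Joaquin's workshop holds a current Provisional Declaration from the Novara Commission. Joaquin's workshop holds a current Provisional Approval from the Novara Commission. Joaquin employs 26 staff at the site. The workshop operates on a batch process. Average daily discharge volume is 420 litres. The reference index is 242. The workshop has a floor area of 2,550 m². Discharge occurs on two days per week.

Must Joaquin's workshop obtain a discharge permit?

All of (a)'s requirements are met (the facility's floor area is 2,550 m², below the 2,700 m² limit; the facility operates on a batch process). However, paragraph (e) must be considered: (e) operates against (a): a current Provisional Approval is held. Exception (a) does not apply.
Exception (b) requires that the operator holds a current Provisional Registration from the Novara Commission; but there is no Provisional Registration in force, so (b) is unavailable.
Exception (c) is satisfied on its face — discharge occurs on no more than two days per week; the coverage ratio is 9%, meeting the 7% threshold. Applying paragraphs (g)–(l): (g) would limit (c) — the registered capacity is 20 units, less than the 30 units limit — but (h) sets (g) aside: (h) operates — the reportable unit count is 46, meeting the 41 threshold. (i) would limit (h) — a current Provisional Declaration is held — but (j) sets (i) aside: (j) operates against (i): assessed value is $292,000, less than the $323,000 limit. (k) would limit (j) — the reference index is 242, less than the 300 limit — but (l) sets (k) aside: (l) operates against (k): discharge temperature exceeds 35 °C. (c) remains available.
Exception (d) requires that the wastewater contains only substances listed in Schedule A; but the wastewater includes a non-Schedule-A substance, so (d) is unavailable.

No — exception (c) applies; Joaquin's workshop is not required to obtain a discharge permit.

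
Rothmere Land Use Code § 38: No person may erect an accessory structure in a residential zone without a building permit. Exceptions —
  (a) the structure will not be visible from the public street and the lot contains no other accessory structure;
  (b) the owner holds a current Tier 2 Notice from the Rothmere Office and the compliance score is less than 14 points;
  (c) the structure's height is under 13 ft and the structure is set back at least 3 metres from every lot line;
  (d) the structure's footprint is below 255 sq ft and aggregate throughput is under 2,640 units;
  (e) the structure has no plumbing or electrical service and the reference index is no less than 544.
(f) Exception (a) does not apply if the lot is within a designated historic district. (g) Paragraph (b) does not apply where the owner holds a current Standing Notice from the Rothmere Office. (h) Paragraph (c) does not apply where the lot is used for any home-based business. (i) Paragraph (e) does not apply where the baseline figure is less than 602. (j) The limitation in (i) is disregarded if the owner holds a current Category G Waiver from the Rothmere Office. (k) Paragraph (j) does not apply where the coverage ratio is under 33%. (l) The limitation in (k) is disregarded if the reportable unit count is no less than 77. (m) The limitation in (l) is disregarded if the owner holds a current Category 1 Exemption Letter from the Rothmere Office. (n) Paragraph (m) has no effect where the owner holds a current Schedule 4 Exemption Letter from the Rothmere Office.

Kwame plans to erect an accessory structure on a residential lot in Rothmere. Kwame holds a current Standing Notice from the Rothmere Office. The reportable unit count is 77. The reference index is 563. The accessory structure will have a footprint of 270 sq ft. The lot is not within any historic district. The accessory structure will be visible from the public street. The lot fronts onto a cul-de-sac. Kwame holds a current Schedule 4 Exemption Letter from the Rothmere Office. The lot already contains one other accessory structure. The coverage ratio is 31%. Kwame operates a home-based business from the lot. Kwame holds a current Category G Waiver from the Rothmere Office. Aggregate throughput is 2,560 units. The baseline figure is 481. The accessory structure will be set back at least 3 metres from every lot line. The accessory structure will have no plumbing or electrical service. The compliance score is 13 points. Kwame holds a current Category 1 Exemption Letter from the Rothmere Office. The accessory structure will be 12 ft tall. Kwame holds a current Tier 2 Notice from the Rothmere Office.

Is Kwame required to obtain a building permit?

Exception (a) fails — the structure will be visible from the street.
Exception (b) is satisfied on its face — a current Tier 2 Notice is held; the compliance score is 13 points, less than the 14 points limit. But applying paragraph (g): (g) applies — a current Standing Notice is held. So (b) is unavailable.
Exception (c): the structure's height is 12 ft, under the 13 ft limit; the setback is at least 3 m on every side — every condition holds. However, paragraph (h) must be considered: (h) operates against (c): a home-based business operates on the lot. Exception (c) does not apply.
Exception (d) requires that the structure's footprint is below 255 sq ft; but the structure's footprint is 270 sq ft, not below 255 sq ft, so (d) is unavailable.
Exception (e)'s conditions are all satisfied: there is no plumbing or electrical service; the reference index is 563, meeting the 544 threshold. Applying paragraphs (i)–(n): (i) operates (the baseline figure is 481, less than the 602 limit), but is itself disapplied by (j): (j) operates — a current Category G Waiver is held. (k) would limit (j) — the coverage ratio is 31%, under the 33% limit — but (l) sets (k) aside: (l) operates against (k): the reportable unit count is 77, meeting the 77 threshold. (m) applies (a current Category 1 Exemption Letter is held), but is displaced by (n): (n) operates against (m): a current Schedule 4 Exemption Letter is held. Exception (e) stands.

No — exception (e) applies; Kwame does not need a building permit.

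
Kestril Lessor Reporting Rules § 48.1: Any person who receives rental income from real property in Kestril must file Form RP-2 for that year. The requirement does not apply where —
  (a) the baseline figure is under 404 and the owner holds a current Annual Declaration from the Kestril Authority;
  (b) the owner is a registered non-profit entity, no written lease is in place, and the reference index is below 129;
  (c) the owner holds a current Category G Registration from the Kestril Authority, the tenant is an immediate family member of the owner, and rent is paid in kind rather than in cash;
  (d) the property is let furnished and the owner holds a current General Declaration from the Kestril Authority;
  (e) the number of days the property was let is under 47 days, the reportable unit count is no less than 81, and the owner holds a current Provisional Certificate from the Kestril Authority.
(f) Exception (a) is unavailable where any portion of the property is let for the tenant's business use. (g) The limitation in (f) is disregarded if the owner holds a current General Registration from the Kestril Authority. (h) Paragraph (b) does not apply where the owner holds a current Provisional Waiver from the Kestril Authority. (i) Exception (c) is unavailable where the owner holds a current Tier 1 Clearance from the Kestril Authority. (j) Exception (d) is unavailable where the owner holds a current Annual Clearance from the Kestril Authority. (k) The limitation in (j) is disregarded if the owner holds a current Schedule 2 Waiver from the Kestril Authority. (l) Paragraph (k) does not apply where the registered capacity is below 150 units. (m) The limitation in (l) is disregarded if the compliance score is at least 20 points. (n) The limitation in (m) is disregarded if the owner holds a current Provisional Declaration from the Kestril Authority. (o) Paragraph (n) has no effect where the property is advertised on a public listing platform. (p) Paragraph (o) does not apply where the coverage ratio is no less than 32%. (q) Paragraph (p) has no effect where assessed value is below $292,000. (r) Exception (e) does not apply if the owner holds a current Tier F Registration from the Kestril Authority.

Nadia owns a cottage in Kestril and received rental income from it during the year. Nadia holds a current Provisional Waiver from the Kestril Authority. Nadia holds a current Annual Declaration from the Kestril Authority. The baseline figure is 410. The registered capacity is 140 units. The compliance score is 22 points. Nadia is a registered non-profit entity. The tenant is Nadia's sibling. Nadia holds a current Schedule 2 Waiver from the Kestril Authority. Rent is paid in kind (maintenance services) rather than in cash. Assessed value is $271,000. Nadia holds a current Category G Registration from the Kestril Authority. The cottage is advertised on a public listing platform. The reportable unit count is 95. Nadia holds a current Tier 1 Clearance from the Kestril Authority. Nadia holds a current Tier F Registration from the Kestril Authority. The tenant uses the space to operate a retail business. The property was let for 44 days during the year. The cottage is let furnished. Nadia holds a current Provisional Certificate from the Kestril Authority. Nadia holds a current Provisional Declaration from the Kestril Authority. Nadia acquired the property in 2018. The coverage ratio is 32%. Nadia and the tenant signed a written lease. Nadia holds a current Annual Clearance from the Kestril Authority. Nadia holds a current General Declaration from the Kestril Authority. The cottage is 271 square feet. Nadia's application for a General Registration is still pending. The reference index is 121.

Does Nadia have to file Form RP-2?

Exception (a) requires that the baseline figure is under 404; but the baseline figure is 410, not under 404, so (a) is unavailable.
Exception (b) does not apply: a written lease is in place.
Exception (c)'s conditions are all satisfied: a current Category G Registration is held; the tenant is an immediate family member; rent is paid in kind. But applying paragraph (i): (i) operates against (c): a current Tier 1 Clearance is held. Exception (c) does not apply.
Exception (d): the property is let furnished; a current General Declaration is held — every condition holds. Under paragraphs (j)–(q): (j) would limit (d) — a current Annual Clearance is held — but (k) sets (j) aside: (k) operates against (j): a current Schedule 2 Waiver is held. (l) operates (the registered capacity is 140 units, below the 150 units limit), but is displaced by (m): (m) operates against (l): the compliance score is 22 points, meeting the 20 points threshold. (n) would limit (m) — a current Provisional Declaration is held — but (o) sets (n) aside: (o) applies — the property is publicly advertised. (p) is engaged (the coverage ratio is 32%, meeting the 32% threshold), but is displaced by (q): (q) operates against (p): assessed value is $271,000, below the $292,000 limit. Exception (d) stands.
All of (e)'s requirements are met (the number of days the property was let is 44 days, under the 47 days limit; the reportable unit count is 95, meeting the 81 threshold; a current Provisional Certificate is held). However, paragraph (r) must be considered: (r) operates against (e): a current Tier F Registration is held. So (e) is unavailable.

No — exception (d) applies; Nadia is not required to file Form RP-2.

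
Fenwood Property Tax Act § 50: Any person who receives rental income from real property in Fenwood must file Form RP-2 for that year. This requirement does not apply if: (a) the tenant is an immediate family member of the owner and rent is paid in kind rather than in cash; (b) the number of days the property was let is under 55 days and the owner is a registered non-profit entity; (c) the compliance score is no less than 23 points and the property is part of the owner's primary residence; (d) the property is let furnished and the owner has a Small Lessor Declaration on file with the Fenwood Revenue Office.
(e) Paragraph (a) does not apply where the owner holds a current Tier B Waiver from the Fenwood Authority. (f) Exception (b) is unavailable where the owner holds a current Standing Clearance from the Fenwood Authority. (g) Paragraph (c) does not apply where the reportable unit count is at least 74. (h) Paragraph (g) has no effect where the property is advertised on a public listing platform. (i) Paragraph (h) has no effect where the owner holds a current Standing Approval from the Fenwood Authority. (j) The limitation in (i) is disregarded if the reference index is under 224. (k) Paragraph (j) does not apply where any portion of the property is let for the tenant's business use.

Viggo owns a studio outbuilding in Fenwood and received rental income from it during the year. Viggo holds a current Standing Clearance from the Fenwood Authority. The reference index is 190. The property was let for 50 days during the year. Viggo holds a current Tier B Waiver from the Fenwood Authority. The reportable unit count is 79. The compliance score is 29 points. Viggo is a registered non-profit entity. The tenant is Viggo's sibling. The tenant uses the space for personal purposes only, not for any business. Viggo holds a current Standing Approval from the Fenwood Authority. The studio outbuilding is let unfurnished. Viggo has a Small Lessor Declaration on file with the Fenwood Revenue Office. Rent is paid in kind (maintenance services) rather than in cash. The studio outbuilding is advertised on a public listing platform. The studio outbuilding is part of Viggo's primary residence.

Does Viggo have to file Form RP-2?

No — exception (c) applies; Viggo is not required to file Form RP-2.

Exception (a): the tenant is an immediate family member; rent is paid in kind — every condition holds. But applying paragraph (e): (e) operates against (a): a current Tier B Waiver is held. So (a) is unavailable.
Exception (b) is satisfied on its face — the number of days the property was let is 50 days, under the 55 days limit; Viggo is a registered non-profit. However, paragraph (f) must be considered: (f) applies — a current Standing Clearance is held. So (b) is unavailable.
All of (c)'s requirements are met (the compliance score is 29 points, meeting the 23 points threshold; the studio outbuilding is part of the primary residence). Under paragraphs (g)–(k): (g) would limit (c) — the reportable unit count is 79, meeting the 74 threshold — but (h) sets (g) aside: (h) operates against (g): the property is publicly advertised. (i) would limit (h) — a current Standing Approval is held — but (j) sets (i) aside: (j) operates against (i): the reference index is 190, under the 224 limit. (k), which would lift (j), is not triggered — the space is used for personal purposes only. (c) remains available.
Exception (d) does not apply: the property is let unfurnished.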